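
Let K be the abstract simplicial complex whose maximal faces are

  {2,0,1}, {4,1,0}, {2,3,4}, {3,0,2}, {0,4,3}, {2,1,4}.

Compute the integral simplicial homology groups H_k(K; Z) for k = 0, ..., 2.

H_0 ≅ Z,  H_1 = 0,  H_2 ≅ Z.

Fix the vertex order 0 < 1 < 2 < 3 < 4 and write every simplex with vertices in increasing order. Then dim K = 2 and the simplices of K are:

  0-simplices (5): [0], [1], [2], [3], [4]
  1-simplices (9): [0,1], [0,2], [0,3], [0,4], [1,2], [1,4], [2,3], [2,4], [3,4]
  2-simplices (6): [0,1,2], [0,1,4], [0,2,3], [0,3,4], [1,2,4], [2,3,4]

so the chain groups are C_0 ≅ Z^5, C_1 ≅ Z^9, C_2 ≅ Z^6.

Boundary ∂_1: C_1 → C_0 maps an edge to its endpoints' difference, ∂[p,q] = q − p.
The 5×9 boundary matrix has rank 4 and Smith normal form diag(1,1,1,1).

Boundary ∂_2: C_2 → C_1 sends each 2-simplex [p,q,r] to [q,r] − [p,r] + [p,q]. For instance
  ∂[0,1,2] = [1,2] − [0,2] + [0,1],
  ∂[1,2,4] = [2,4] − [1,4] + [1,2].
As a 9×6 matrix over Z this has rank 5, with invariant factors (1,1,1,1,1).

Now H_k = ker ∂_k / im ∂_{k+1}, so:

  H_0: rank C_0 − rank ∂_1 = 5 − 4 = 1, and the invariant factors of ∂_1 are all 1, so H_0 = Z.
  H_1: rank ker ∂_1 − rank ∂_2 = (9 − 4) − 5 = 0, and the invariant factors of ∂_2 are all 1, so H_1 = 0.
  H_2: rank ker ∂_2 − rank ∂_3 = (6 − 5) − 0 = 1, and there is no ∂_3, so H_2 = Z.

As a check, the Euler characteristic is 5 − 9 + 6 = 2, which agrees with 1 − 0 + 1 = 2.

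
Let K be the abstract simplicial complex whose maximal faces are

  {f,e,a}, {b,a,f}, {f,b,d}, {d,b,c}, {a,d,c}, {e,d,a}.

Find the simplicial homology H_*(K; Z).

H_0 = Z,  H_1 = Z,  H_2 = 0.

We work with the vertex ordering a < b < c < d < e < f. The simplices of K, each written with vertices in increasing order, are:

  0-simplices (6): a, b, c, d, e, f
  1-simplices (12): ab, ac, ad, ae, af, bc, bd, bf, cd, de, df, ef
  2-simplices (6): abf, acd, ade, aef, bcd, bdf

so the chain groups are C_0 ≅ Z^6, C_1 ≅ Z^12, C_2 ≅ Z^6.

The boundary map ∂_1: C_1 → C_0 sends each edge [p,q] (with p < q) to q − p. For instance
  ∂bf = f − b.
This gives a 6×12 integer matrix of rank 5; reducing to Smith normal form yields diagonal entries (1,1,1,1,1).

The boundary map ∂_2: C_2 → C_1 acts by ∂[p,q,r] = [q,r] − [p,r] + [p,q]. For instance
  ∂acd = cd − ad + ac,
  ∂abf = bf − af + ab.
The resulting 12×6 matrix has rank 6, and its Smith normal form has invariant factors (1,1,1,1,1,1).

Now H_k = ker ∂_k / im ∂_{k+1}, so:

  H_0: rank C_0 − rank ∂_1 = 6 − 5 = 1, and the invariant factors of ∂_1 are all 1, so H_0 = Z.
  H_1: rank ker ∂_1 − rank ∂_2 = (12 − 5) − 6 = 1, and the invariant factors of ∂_2 are all 1, so H_1 = Z.
  H_2: rank ker ∂_2 − rank ∂_3 = (6 − 6) − 0 = 0, and there is no ∂_3, so H_2 = 0.

(K is a triangulation of the cylinder S^1 x I.)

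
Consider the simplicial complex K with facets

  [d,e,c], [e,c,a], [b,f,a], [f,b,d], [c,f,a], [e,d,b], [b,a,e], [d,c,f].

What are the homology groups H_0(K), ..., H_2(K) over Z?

H_0 = Z,  H_1 = 0,  H_2 = Z.

Order the vertices as a < b < c < d < e < f. Listing each simplex with vertices in this order, K has dimension 2 with simplices:

  0-simplices (6): a, b, c, d, e, f
  1-simplices (12): ab, ac, ae, af, bd, be, bf, cd, ce, cf, de, df
  2-simplices (8): abe, abf, ace, acf, bde, bdf, cde, cdf

giving chain groups C_0 ≅ Z^6, C_1 ≅ Z^12, C_2 ≅ Z^8.

Boundary ∂_1: C_1 → C_0 is given by ∂[p,q] = [q] − [p].
The resulting 6×12 matrix has rank 5, and its Smith normal form has invariant factors (1,1,1,1,1).

The boundary map ∂_2: C_2 → C_1 maps a triangle to the signed sum of its edges. For instance
  ∂cde = de − ce + cd,
  ∂abe = be − ae + ab.
The resulting 12×8 matrix has rank 7, and its Smith normal form has invariant factors (1,1,1,1,1,1,1).

From H_k ≅ ker(∂_k) / im(∂_{k+1}) we obtain:

  H_0: rank C_0 − rank ∂_1 = 6 − 5 = 1, and the invariant factors of ∂_1 are all 1, so H_0 = Z.
  H_1: rank ker ∂_1 − rank ∂_2 = (12 − 5) − 7 = 0, and the invariant factors of ∂_2 are all 1, so H_1 = 0.
  H_2: rank ker ∂_2 − rank ∂_3 = (8 − 7) − 0 = 1, and there is no ∂_3, so H_2 = Z.

(K is a triangulation of the 2-sphere S^2.)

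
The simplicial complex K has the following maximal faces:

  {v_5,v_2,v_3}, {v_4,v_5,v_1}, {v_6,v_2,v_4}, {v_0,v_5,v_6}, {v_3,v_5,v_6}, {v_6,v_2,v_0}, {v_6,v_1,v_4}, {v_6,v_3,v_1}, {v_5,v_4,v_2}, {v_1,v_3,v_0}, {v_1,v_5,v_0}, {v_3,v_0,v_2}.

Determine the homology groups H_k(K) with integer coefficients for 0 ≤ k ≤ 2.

H_0 ≅ Z,  H_1 ≅ Z_2,  H_2 = 0.

We work with the vertex ordering v_0 < v_1 < v_2 < v_3 < v_4 < v_5 < v_6. The simplices of K, each written with vertices in increasing order, are:

  0-simplices (7): [v_0], [v_1], [v_2], [v_3], [v_4], [v_5], [v_6]
  1-simplices (18): (18 of them)
  2-simplices (12): (12 of them)

so the chain groups are C_0 ≅ Z^7, C_1 ≅ Z^18, C_2 ≅ Z^12.

∂_1: C_1 → C_0 sends each edge [p,q] (with p < q) to q − p.
The resulting 7×18 matrix has rank 6, and its Smith normal form has invariant factors (1,1,1,1,1,1).

Boundary ∂_2: C_2 → C_1 acts by ∂[p,q,r] = [q,r] − [p,r] + [p,q]. For instance
  ∂[v_2,v_4,v_6] = [v_4,v_6] − [v_2,v_6] + [v_2,v_4],
  ∂[v_2,v_3,v_5] = [v_3,v_5] − [v_2,v_5] + [v_2,v_3].
The 18×12 boundary matrix has rank 12 and Smith normal form diag(1,1,1,1,1,1,1,1,1,1,1,2).

Computing H_k = (kernel of ∂_k) / (image of ∂_{k+1}):

  H_0: rank C_0 − rank ∂_1 = 7 − 6 = 1, and the invariant factors of ∂_1 are all 1, so H_0 = Z.
  H_1: rank ker ∂_1 − rank ∂_2 = (18 − 6) − 12 = 0, and ∂_2 has invariant factor 2 > 1, so H_1 = Z_2.
  H_2: rank ker ∂_2 − rank ∂_3 = (12 − 12) − 0 = 0, and there is no ∂_3, so H_2 = 0.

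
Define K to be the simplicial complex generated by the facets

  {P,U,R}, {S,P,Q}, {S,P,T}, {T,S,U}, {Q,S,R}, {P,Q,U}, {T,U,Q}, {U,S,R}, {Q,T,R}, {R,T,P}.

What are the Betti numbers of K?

Take the total order P < Q < R < S < T < U on the vertex set. Then K (dimension 2) consists of the simplices:

  0-simplices (6): P, Q, R, S, T, U
  1-simplices (15): PQ, PR, PS, PT, PU, QR, QS, QT, QU, RS, RT, RU, ST, SU, TU
  2-simplices (10): PQS, PQU, PRT, PRU, PST, QRS, QRT, QTU, RSU, STU

so the chain groups are C_0 ≅ Z^6, C_1 ≅ Z^15, C_2 ≅ Z^10.

Boundary ∂_1: C_1 → C_0 sends each edge [p,q] (with p < q) to q − p. For instance
  ∂ST = T − S.
This gives a 6×15 integer matrix of rank 5; reducing to Smith normal form yields diagonal entries (1,1,1,1,1).

∂_2: C_2 → C_1 maps a triangle to the signed sum of its edges. For instance
  ∂QRS = RS − QS + QR,
  ∂PRU = RU − PU + PR.
As a 15×10 matrix over Z this has rank 10, with invariant factors (1,1,1,1,1,1,1,1,1,2).

Computing H_k = (kernel of ∂_k) / (image of ∂_{k+1}):

  H_0: rank C_0 − rank ∂_1 = 6 − 5 = 1, and the invariant factors of ∂_1 are all 1, so H_0 ≅ Z.
  H_1: rank ker ∂_1 − rank ∂_2 = (15 − 5) − 10 = 0, and ∂_2 has invariant factor 2 > 1, so H_1 ≅ Z/2Z.
  H_2: rank ker ∂_2 − rank ∂_3 = (10 − 10) − 0 = 0, and there is no ∂_3, so H_2 ≅ 0.

As a check, the Euler characteristic is 6 − 15 + 10 = 1, which agrees with 1 − 0 + 0 = 1.

Hence the Betti numbers are b_0 = 1, b_1 = 0, b_2 = 0.

b_0 = 1, b_1 = 0, b_2 = 0.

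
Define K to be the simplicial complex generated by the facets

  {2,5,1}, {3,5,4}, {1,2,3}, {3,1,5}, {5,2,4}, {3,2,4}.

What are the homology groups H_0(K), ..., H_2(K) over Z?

H_0 ≅ Z,  H_1 = 0,  H_2 ≅ Z.

Order the vertices as 1 < 2 < 3 < 4 < 5. Listing each simplex with vertices in this order, K has dimension 2 with simplices:

  0-simplices (5): [1], [2], [3], [4], [5]
  1-simplices (9): [1,2], [1,3], [1,5], [2,3], [2,4], [2,5], [3,4], [3,5], [4,5]
  2-simplices (6): [1,2,3], [1,2,5], [1,3,5], [2,3,4], [2,4,5], [3,4,5]

Hence C_0 ≅ Z^5, C_1 ≅ Z^9, C_2 ≅ Z^6.

The boundary map ∂_1: C_1 → C_0 sends each edge [p,q] (with p < q) to q − p.
The 5×9 boundary matrix has rank 4 and Smith normal form diag(1,1,1,1).

Boundary ∂_2: C_2 → C_1 sends each 2-simplex [p,q,r] to [q,r] − [p,r] + [p,q]. For instance
  ∂[3,4,5] = [4,5] − [3,5] + [3,4],
  ∂[2,3,4] = [3,4] − [2,4] + [2,3].
The 9×6 boundary matrix has rank 5 and Smith normal form diag(1,1,1,1,1).

Computing H_k = (kernel of ∂_k) / (image of ∂_{k+1}):

  H_0: rank C_0 − rank ∂_1 = 5 − 4 = 1, and the invariant factors of ∂_1 are all 1, so H_0 ≅ Z.
  H_1: rank ker ∂_1 − rank ∂_2 = (9 − 4) − 5 = 0, and the invariant factors of ∂_2 are all 1, so H_1 ≅ 0.
  H_2: rank ker ∂_2 − rank ∂_3 = (6 − 5) − 0 = 1, and there is no ∂_3, so H_2 ≅ Z.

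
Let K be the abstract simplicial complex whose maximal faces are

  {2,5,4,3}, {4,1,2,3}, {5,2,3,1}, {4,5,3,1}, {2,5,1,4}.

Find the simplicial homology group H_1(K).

Fix the vertex order 1 < 2 < 3 < 4 < 5 and write every simplex with vertices in increasing order. Then dim K = 3 and the simplices of K are:

  0-simplices (5): [1], [2], [3], [4], [5]
  1-simplices (10): [1,2], [1,3], [1,4], [1,5], [2,3], [2,4], [2,5], [3,4], [3,5], [4,5]
  2-simplices (10): [1,2,3], [1,2,4], [1,2,5], [1,3,4], [1,3,5], [1,4,5], [2,3,4], [2,3,5], [2,4,5], [3,4,5]
  3-simplices (5): [1,2,3,4], [1,2,3,5], [1,2,4,5], [1,3,4,5], [2,3,4,5]

giving chain groups C_0 ≅ Z^5, C_1 ≅ Z^10, C_2 ≅ Z^10, C_3 ≅ Z^5.

∂_1: C_1 → C_0 is given by ∂[p,q] = [q] − [p].
This gives a 5×10 integer matrix of rank 4; reducing to Smith normal form yields diagonal entries (1,1,1,1).

Boundary ∂_2: C_2 → C_1 sends each 2-simplex [p,q,r] to [q,r] − [p,r] + [p,q]. For instance
  ∂[1,3,4] = [3,4] − [1,4] + [1,3],
  ∂[1,2,4] = [2,4] − [1,4] + [1,2].
This gives a 10×10 integer matrix of rank 6; reducing to Smith normal form yields diagonal entries (1,1,1,1,1,1).

Boundary ∂_3: C_3 → C_2 sends each 3-simplex σ to the alternating sum Σ_i (−1)^i (σ with its i-th vertex removed). For instance
  ∂[1,3,4,5] = [3,4,5] − [1,4,5] + [1,3,5] − [1,3,4],
  ∂[2,3,4,5] = [3,4,5] − [2,4,5] + [2,3,5] − [2,3,4].
This gives a 10×5 integer matrix of rank 4; reducing to Smith normal form yields diagonal entries (1,1,1,1).

From H_k ≅ ker(∂_k) / im(∂_{k+1}) we obtain:

  H_1: rank ker ∂_1 − rank ∂_2 = (10 − 4) − 6 = 0, and the invariant factors of ∂_2 are all 1, so H_1 = 0.

(K is a triangulation of the 3-sphere S^3.)

H_1 = 0.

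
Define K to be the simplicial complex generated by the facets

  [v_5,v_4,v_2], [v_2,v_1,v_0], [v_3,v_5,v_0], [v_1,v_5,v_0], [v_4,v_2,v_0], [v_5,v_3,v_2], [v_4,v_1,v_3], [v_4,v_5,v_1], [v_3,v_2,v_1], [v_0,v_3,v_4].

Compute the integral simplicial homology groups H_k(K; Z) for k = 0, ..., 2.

H_0 = Z,  H_1 = Z/2Z,  H_2 = 0.

We work with the vertex ordering v_0 < v_1 < v_2 < v_3 < v_4 < v_5. The simplices of K, each written with vertices in increasing order, are:

  0-simplices (6): [v_0], [v_1], [v_2], [v_3], [v_4], [v_5]
  1-simplices (15): (15 of them)
  2-simplices (10): [v_0,v_1,v_2], [v_0,v_1,v_5], [v_0,v_2,v_4], [v_0,v_3,v_4], [v_0,v_3,v_5], [v_1,v_2,v_3], [v_1,v_3,v_4], [v_1,v_4,v_5], [v_2,v_3,v_5], [v_2,v_4,v_5]

giving chain groups C_0 ≅ Z^6, C_1 ≅ Z^15, C_2 ≅ Z^10.

The boundary map ∂_1: C_1 → C_0 is given by ∂[p,q] = [q] − [p]. For instance
  ∂[v_0,v_4] = [v_4] − [v_0].
The 6×15 boundary matrix has rank 5 and Smith normal form diag(1,1,1,1,1).

Boundary ∂_2: C_2 → C_1 acts by ∂[p,q,r] = [q,r] − [p,r] + [p,q]. For instance
  ∂[v_0,v_1,v_2] = [v_1,v_2] − [v_0,v_2] + [v_0,v_1],
  ∂[v_0,v_1,v_5] = [v_1,v_5] − [v_0,v_5] + [v_0,v_1].
This gives a 15×10 integer matrix of rank 10; reducing to Smith normal form yields diagonal entries (1,1,1,1,1,1,1,1,1,2).

Computing H_k = (kernel of ∂_k) / (image of ∂_{k+1}):

  H_0: rank C_0 − rank ∂_1 = 6 − 5 = 1, and the invariant factors of ∂_1 are all 1, so H_0 ≅ Z.
  H_1: rank ker ∂_1 − rank ∂_2 = (15 − 5) − 10 = 0, and ∂_2 has invariant factor 2 > 1, so H_1 ≅ Z/2Z.
  H_2: rank ker ∂_2 − rank ∂_3 = (10 − 10) − 0 = 0, and there is no ∂_3, so H_2 ≅ 0.

As a check, the Euler characteristic is 6 − 15 + 10 = 1, which agrees with 1 − 0 + 0 = 1.
(K is a triangulation of the real projective plane RP^2.)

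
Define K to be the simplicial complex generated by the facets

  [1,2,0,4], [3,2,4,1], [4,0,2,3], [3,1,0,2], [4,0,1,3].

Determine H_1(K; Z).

Fix the vertex order 0 < 1 < 2 < 3 < 4 and write every simplex with vertices in increasing order. Then dim K = 3 and the simplices of K are:

  0-simplices (5): [0], [1], [2], [3], [4]
  1-simplices (10): [0,1], [0,2], [0,3], [0,4], [1,2], [1,3], [1,4], [2,3], [2,4], [3,4]
  2-simplices (10): [0,1,2], [0,1,3], [0,1,4], [0,2,3], [0,2,4], [0,3,4], [1,2,3], [1,2,4], [1,3,4], [2,3,4]
  3-simplices (5): [0,1,2,3], [0,1,2,4], [0,1,3,4], [0,2,3,4], [1,2,3,4]

so the chain groups are C_0 ≅ Z^5, C_1 ≅ Z^10, C_2 ≅ Z^10, C_3 ≅ Z^5.

Boundary ∂_1: C_1 → C_0 is given by ∂[p,q] = [q] − [p]. For instance
  ∂[1,3] = [3] − [1].
This gives a 5×10 integer matrix of rank 4; reducing to Smith normal form yields diagonal entries (1,1,1,1).

Boundary ∂_2: C_2 → C_1 maps a triangle to the signed sum of its edges. For instance
  ∂[0,1,3] = [1,3] − [0,3] + [0,1],
  ∂[0,1,4] = [1,4] − [0,4] + [0,1].
The 10×10 boundary matrix has rank 6 and Smith normal form diag(1,1,1,1,1,1).

∂_3: C_3 → C_2 sends each 3-simplex σ to the alternating sum Σ_i (−1)^i (σ with its i-th vertex removed). For instance
  ∂[0,2,3,4] = [2,3,4] − [0,3,4] + [0,2,4] − [0,2,3],
  ∂[0,1,2,4] = [1,2,4] − [0,2,4] + [0,1,4] − [0,1,2].
This gives a 10×5 integer matrix of rank 4; reducing to Smith normal form yields diagonal entries (1,1,1,1).

Now H_k = ker ∂_k / im ∂_{k+1}, so:

  H_1: rank ker ∂_1 − rank ∂_2 = (10 − 4) − 6 = 0, and the invariant factors of ∂_2 are all 1, so H_1 = 0.

H_1 ≅ 0.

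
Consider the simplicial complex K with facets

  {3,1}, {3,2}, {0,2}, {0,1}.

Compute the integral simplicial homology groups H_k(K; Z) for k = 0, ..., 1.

Order the vertices as 0 < 1 < 2 < 3. Listing each simplex with vertices in this order, K has dimension 1 with simplices:

  0-simplices (4): [0], [1], [2], [3]
  1-simplices (4): [0,1], [0,2], [1,3], [2,3]

Hence C_0 ≅ Z^4, C_1 ≅ Z^4.

Boundary ∂_1: C_1 → C_0 sends each edge [p,q] (with p < q) to q − p.
The 4×4 boundary matrix has rank 3 and Smith normal form diag(1,1,1).

Computing H_k = (kernel of ∂_k) / (image of ∂_{k+1}):

  H_0: rank C_0 − rank ∂_1 = 4 − 3 = 1, and the invariant factors of ∂_1 are all 1, so H_0 = Z.
  H_1: rank ker ∂_1 − rank ∂_2 = (4 − 3) − 0 = 1, and there is no ∂_2, so H_1 = Z.

(K is a triangulation of the circle S^1.)

H_0 ≅ Z,  H_1 ≅ Z.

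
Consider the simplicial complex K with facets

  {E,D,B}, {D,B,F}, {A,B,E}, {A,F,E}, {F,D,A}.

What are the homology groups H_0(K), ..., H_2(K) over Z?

Take the total order A < B < D < E < F on the vertex set. Then K (dimension 2) consists of the simplices:

  0-simplices (5): A, B, D, E, F
  1-simplices (10): AB, AD, AE, AF, BD, BE, BF, DE, DF, EF
  2-simplices (5): ABE, ADF, AEF, BDE, BDF

so the chain groups are C_0 ≅ Z^5, C_1 ≅ Z^10, C_2 ≅ Z^5.

∂_1: C_1 → C_0 sends each edge [p,q] (with p < q) to q − p. For instance
  ∂DF = F − D.
The resulting 5×10 matrix has rank 4, and its Smith normal form has invariant factors (1,1,1,1).

Boundary ∂_2: C_2 → C_1 sends each 2-simplex [p,q,r] to [q,r] − [p,r] + [p,q]. For instance
  ∂AEF = EF − AF + AE,
  ∂ADF = DF − AF + AD.
This gives a 10×5 integer matrix of rank 5; reducing to Smith normal form yields diagonal entries (1,1,1,1,1).

Reading off H_k = ker ∂_k / im ∂_{k+1}:

  H_0: rank C_0 − rank ∂_1 = 5 − 4 = 1, and the invariant factors of ∂_1 are all 1, so H_0 = Z.
  H_1: rank ker ∂_1 − rank ∂_2 = (10 − 4) − 5 = 1, and the invariant factors of ∂_2 are all 1, so H_1 = Z.
  H_2: rank ker ∂_2 − rank ∂_3 = (5 − 5) − 0 = 0, and there is no ∂_3, so H_2 = 0.

(K is a triangulation of the Möbius band.)

H_0 ≅ Z,  H_1 ≅ Z,  H_2 = 0.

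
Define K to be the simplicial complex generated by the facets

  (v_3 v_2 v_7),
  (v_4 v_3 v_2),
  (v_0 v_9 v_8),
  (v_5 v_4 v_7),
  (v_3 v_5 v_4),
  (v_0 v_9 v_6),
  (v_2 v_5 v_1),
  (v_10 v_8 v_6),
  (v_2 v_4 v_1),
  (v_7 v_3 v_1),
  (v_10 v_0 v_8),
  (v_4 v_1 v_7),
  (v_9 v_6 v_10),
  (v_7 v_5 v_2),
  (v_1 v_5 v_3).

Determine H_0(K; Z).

H_0 = Z^2.

We work with the vertex ordering v_0 < v_1 < v_2 < v_3 < v_4 < v_5 < v_6 < v_7 < v_8 < v_9 < v_10. The simplices of K, each written with vertices in increasing order, are:

  0-simplices (11): [v_0], [v_1], [v_2], [v_3], [v_4], [v_5], [v_6], [v_7], [v_8], [v_9], [v_10]
  1-simplices (25): (25 of them)
  2-simplices (15): (15 of them)

giving chain groups C_0 ≅ Z^11, C_1 ≅ Z^25, C_2 ≅ Z^15.

Boundary ∂_1: C_1 → C_0 maps an edge to its endpoints' difference, ∂[p,q] = q − p. For instance
  ∂[v_0,v_8] = [v_8] − [v_0].
This gives a 11×25 integer matrix of rank 9; reducing to Smith normal form yields diagonal entries (1,1,1,1,1,1,1,1,1).

The boundary map ∂_2: C_2 → C_1 sends each 2-simplex [p,q,r] to [q,r] − [p,r] + [p,q]. For instance
  ∂[v_0,v_8,v_9] = [v_8,v_9] − [v_0,v_9] + [v_0,v_8],
  ∂[v_1,v_3,v_7] = [v_3,v_7] − [v_1,v_7] + [v_1,v_3].
As a 25×15 matrix over Z this has rank 15, with invariant factors (1,1,1,1,1,1,1,1,1,1,1,1,1,1,2).

From H_k ≅ ker(∂_k) / im(∂_{k+1}) we obtain:

  H_0: rank C_0 − rank ∂_1 = 11 − 9 = 2, and the invariant factors of ∂_1 are all 1, so H_0 ≅ Z^2.

(K is a triangulation of the disjoint union of the Möbius band and the real projective plane RP^2.)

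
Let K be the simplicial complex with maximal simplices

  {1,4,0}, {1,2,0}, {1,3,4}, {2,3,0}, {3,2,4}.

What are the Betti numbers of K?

b_0 = 1, b_1 = 1, b_2 = 0.

We work with the vertex ordering 0 < 1 < 2 < 3 < 4. The simplices of K, each written with vertices in increasing order, are:

  0-simplices (5): [0], [1], [2], [3], [4]
  1-simplices (10): [0,1], [0,2], [0,3], [0,4], [1,2], [1,3], [1,4], [2,3], [2,4], [3,4]
  2-simplices (5): [0,1,2], [0,1,4], [0,2,3], [1,3,4], [2,3,4]

so the chain groups are C_0 ≅ Z^5, C_1 ≅ Z^10, C_2 ≅ Z^5.

The boundary map ∂_1: C_1 → C_0 is given by ∂[p,q] = [q] − [p]. For instance
  ∂[0,2] = [2] − [0].
As a 5×10 matrix over Z this has rank 4, with invariant factors (1,1,1,1).

∂_2: C_2 → C_1 maps a triangle to the signed sum of its edges. For instance
  ∂[1,3,4] = [3,4] − [1,4] + [1,3],
  ∂[0,1,4] = [1,4] − [0,4] + [0,1].
This gives a 10×5 integer matrix of rank 5; reducing to Smith normal form yields diagonal entries (1,1,1,1,1).

Now H_k = ker ∂_k / im ∂_{k+1}, so:

  H_0: rank C_0 − rank ∂_1 = 5 − 4 = 1, and the invariant factors of ∂_1 are all 1, so H_0 ≅ Z.
  H_1: rank ker ∂_1 − rank ∂_2 = (10 − 4) − 5 = 1, and the invariant factors of ∂_2 are all 1, so H_1 ≅ Z.
  H_2: rank ker ∂_2 − rank ∂_3 = (5 − 5) − 0 = 0, and there is no ∂_3, so H_2 ≅ 0.

As a check, the Euler characteristic is 5 − 10 + 5 = 0, which agrees with 1 − 1 + 0 = 0.

Hence the Betti numbers are b_0 = 1, b_1 = 1, b_2 = 0.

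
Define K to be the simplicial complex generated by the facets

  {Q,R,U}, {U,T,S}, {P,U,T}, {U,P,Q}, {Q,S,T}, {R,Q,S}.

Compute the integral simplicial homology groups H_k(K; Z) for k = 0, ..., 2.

Take the total order P < Q < R < S < T < U on the vertex set. Then K (dimension 2) consists of the simplices:

  0-simplices (6): P, Q, R, S, T, U
  1-simplices (12): PQ, PT, PU, QR, QS, QT, QU, RS, RU, ST, SU, TU
  2-simplices (6): PQU, PTU, QRS, QRU, QST, STU

Hence C_0 ≅ Z^6, C_1 ≅ Z^12, C_2 ≅ Z^6.

Boundary ∂_1: C_1 → C_0 maps an edge to its endpoints' difference, ∂[p,q] = q − p.
The 6×12 boundary matrix has rank 5 and Smith normal form diag(1,1,1,1,1).

∂_2: C_2 → C_1 sends each 2-simplex [p,q,r] to [q,r] − [p,r] + [p,q]. For instance
  ∂QRS = RS − QS + QR,
  ∂QST = ST − QT + QS.
The 12×6 boundary matrix has rank 6 and Smith normal form diag(1,1,1,1,1,1).

Computing H_k = (kernel of ∂_k) / (image of ∂_{k+1}):

  H_0: rank C_0 − rank ∂_1 = 6 − 5 = 1, and the invariant factors of ∂_1 are all 1, so H_0 ≅ Z.
  H_1: rank ker ∂_1 − rank ∂_2 = (12 − 5) − 6 = 1, and the invariant factors of ∂_2 are all 1, so H_1 ≅ Z.
  H_2: rank ker ∂_2 − rank ∂_3 = (6 − 6) − 0 = 0, and there is no ∂_3, so H_2 ≅ 0.

H_0 = Z,  H_1 = Z,  H_2 = 0.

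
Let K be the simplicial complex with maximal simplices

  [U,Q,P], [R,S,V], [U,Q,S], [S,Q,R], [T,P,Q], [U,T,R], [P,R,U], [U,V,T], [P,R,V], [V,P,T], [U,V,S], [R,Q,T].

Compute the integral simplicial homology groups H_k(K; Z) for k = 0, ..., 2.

H_0 = Z,  H_1 = Z/2,  H_2 = 0.

Fix the vertex order P < Q < R < S < T < U < V and write every simplex with vertices in increasing order. Then dim K = 2 and the simplices of K are:

  0-simplices (7): P, Q, R, S, T, U, V
  1-simplices (18): PQ, PR, PT, PU, PV, QR, QS, QT, QU, RS, RT, RU, RV, SU, SV, TU, TV, UV
  2-simplices (12): PQT, PQU, PRU, PRV, PTV, QRS, QRT, QSU, RSV, RTU, SUV, TUV

Hence C_0 ≅ Z^7, C_1 ≅ Z^18, C_2 ≅ Z^12.

The boundary map ∂_1: C_1 → C_0 maps an edge to its endpoints' difference, ∂[p,q] = q − p. For instance
  ∂SU = U − S.
The 7×18 boundary matrix has rank 6 and Smith normal form diag(1,1,1,1,1,1).

Boundary ∂_2: C_2 → C_1 sends each 2-simplex [p,q,r] to [q,r] − [p,r] + [p,q]. For instance
  ∂RTU = TU − RU + RT,
  ∂QSU = SU − QU + QS.
As a 18×12 matrix over Z this has rank 12, with invariant factors (1,1,1,1,1,1,1,1,1,1,1,2).

Computing H_k = (kernel of ∂_k) / (image of ∂_{k+1}):

  H_0: rank C_0 − rank ∂_1 = 7 − 6 = 1, and the invariant factors of ∂_1 are all 1, so H_0 ≅ Z.
  H_1: rank ker ∂_1 − rank ∂_2 = (18 − 6) − 12 = 0, and ∂_2 has invariant factor 2 > 1, so H_1 ≅ Z/2.
  H_2: rank ker ∂_2 − rank ∂_3 = (12 − 12) − 0 = 0, and there is no ∂_3, so H_2 ≅ 0.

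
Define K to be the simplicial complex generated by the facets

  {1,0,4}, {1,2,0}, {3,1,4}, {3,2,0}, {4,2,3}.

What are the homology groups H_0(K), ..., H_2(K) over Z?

Take the total order 0 < 1 < 2 < 3 < 4 on the vertex set. Then K (dimension 2) consists of the simplices:

  0-simplices (5): [0], [1], [2], [3], [4]
  1-simplices (10): [0,1], [0,2], [0,3], [0,4], [1,2], [1,3], [1,4], [2,3], [2,4], [3,4]
  2-simplices (5): [0,1,2], [0,1,4], [0,2,3], [1,3,4], [2,3,4]

Hence C_0 ≅ Z^5, C_1 ≅ Z^10, C_2 ≅ Z^5.

The boundary map ∂_1: C_1 → C_0 is given by ∂[p,q] = [q] − [p]. For instance
  ∂[1,4] = [4] − [1].
The resulting 5×10 matrix has rank 4, and its Smith normal form has invariant factors (1,1,1,1).

The boundary map ∂_2: C_2 → C_1 acts by ∂[p,q,r] = [q,r] − [p,r] + [p,q]. For instance
  ∂[0,1,4] = [1,4] − [0,4] + [0,1],
  ∂[1,3,4] = [3,4] − [1,4] + [1,3].
As a 10×5 matrix over Z this has rank 5, with invariant factors (1,1,1,1,1).

Now H_k = ker ∂_k / im ∂_{k+1}, so:

  H_0: rank C_0 − rank ∂_1 = 5 − 4 = 1, and the invariant factors of ∂_1 are all 1, so H_0 ≅ Z.
  H_1: rank ker ∂_1 − rank ∂_2 = (10 − 4) − 5 = 1, and the invariant factors of ∂_2 are all 1, so H_1 ≅ Z.
  H_2: rank ker ∂_2 − rank ∂_3 = (5 − 5) − 0 = 0, and there is no ∂_3, so H_2 ≅ 0.

(K is a triangulation of the Möbius band.)

H_0 = Z,  H_1 = Z,  H_2 = 0.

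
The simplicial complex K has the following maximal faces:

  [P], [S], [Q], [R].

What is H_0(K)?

Fix the vertex order P < Q < R < S and write every simplex with vertices in increasing order. Then dim K = 0 and the simplices of K are:

  0-simplices (4): P, Q, R, S

Hence C_0 ≅ Z^4.

Computing H_k = (kernel of ∂_k) / (image of ∂_{k+1}):

  H_0: rank C_0 − rank ∂_1 = 4 − 0 = 4, and there is no ∂_1, so H_0 ≅ Z^4.

(K is a triangulation of a set of 4 points.)

H_0 ≅ Z^4.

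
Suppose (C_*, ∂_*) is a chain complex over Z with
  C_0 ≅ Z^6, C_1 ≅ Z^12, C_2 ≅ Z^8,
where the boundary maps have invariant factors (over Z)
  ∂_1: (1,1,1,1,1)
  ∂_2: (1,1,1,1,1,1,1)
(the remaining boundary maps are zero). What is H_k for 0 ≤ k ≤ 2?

H_0 = Z,  H_1 = 0,  H_2 = Z.

H_0: b_0 = 6 − 0 − 5 = 1; torsion from ∂_1 factors > 1: none. So H_0 = Z.
H_1: b_1 = 12 − 5 − 7 = 0; torsion from ∂_2 factors > 1: none. So H_1 = 0.
H_2: b_2 = 8 − 7 − 0 = 1; torsion from ∂_3 factors > 1: none. So H_2 = Z.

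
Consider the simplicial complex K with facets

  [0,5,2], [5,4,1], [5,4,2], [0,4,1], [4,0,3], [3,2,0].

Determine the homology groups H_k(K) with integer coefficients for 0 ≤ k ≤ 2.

We work with the vertex ordering 0 < 1 < 2 < 3 < 4 < 5. The simplices of K, each written with vertices in increasing order, are:

  0-simplices (6): [0], [1], [2], [3], [4], [5]
  1-simplices (12): [0,1], [0,2], [0,3], [0,4], [0,5], [1,4], [1,5], [2,3], [2,4], [2,5], [3,4], [4,5]
  2-simplices (6): [0,1,4], [0,2,3], [0,2,5], [0,3,4], [1,4,5], [2,4,5]

so the chain groups are C_0 ≅ Z^6, C_1 ≅ Z^12, C_2 ≅ Z^6.

Boundary ∂_1: C_1 → C_0 sends each edge [p,q] (with p < q) to q − p.
The resulting 6×12 matrix has rank 5, and its Smith normal form has invariant factors (1,1,1,1,1).

∂_2: C_2 → C_1 sends each 2-simplex [p,q,r] to [q,r] − [p,r] + [p,q]. For instance
  ∂[0,3,4] = [3,4] − [0,4] + [0,3],
  ∂[0,2,5] = [2,5] − [0,5] + [0,2].
As a 12×6 matrix over Z this has rank 6, with invariant factors (1,1,1,1,1,1).

From H_k ≅ ker(∂_k) / im(∂_{k+1}) we obtain:

  H_0: rank C_0 − rank ∂_1 = 6 − 5 = 1, and the invariant factors of ∂_1 are all 1, so H_0 ≅ Z.
  H_1: rank ker ∂_1 − rank ∂_2 = (12 − 5) − 6 = 1, and the invariant factors of ∂_2 are all 1, so H_1 ≅ Z.
  H_2: rank ker ∂_2 − rank ∂_3 = (6 − 6) − 0 = 0, and there is no ∂_3, so H_2 ≅ 0.

H_0 ≅ Z,  H_1 ≅ Z,  H_2 = 0.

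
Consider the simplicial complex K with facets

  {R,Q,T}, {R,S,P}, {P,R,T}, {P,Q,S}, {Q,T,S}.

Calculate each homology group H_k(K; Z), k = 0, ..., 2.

Fix the vertex order P < Q < R < S < T and write every simplex with vertices in increasing order. Then dim K = 2 and the simplices of K are:

  0-simplices (5): P, Q, R, S, T
  1-simplices (10): PQ, PR, PS, PT, QR, QS, QT, RS, RT, ST
  2-simplices (5): PQS, PRS, PRT, QRT, QST

Hence C_0 ≅ Z^5, C_1 ≅ Z^10, C_2 ≅ Z^5.

∂_1: C_1 → C_0 maps an edge to its endpoints' difference, ∂[p,q] = q − p.
The resulting 5×10 matrix has rank 4, and its Smith normal form has invariant factors (1,1,1,1).

The boundary map ∂_2: C_2 → C_1 acts by ∂[p,q,r] = [q,r] − [p,r] + [p,q]. For instance
  ∂PRT = RT − PT + PR,
  ∂QST = ST − QT + QS.
The 10×5 boundary matrix has rank 5 and Smith normal form diag(1,1,1,1,1).

Computing H_k = (kernel of ∂_k) / (image of ∂_{k+1}):

  H_0: rank C_0 − rank ∂_1 = 5 − 4 = 1, and the invariant factors of ∂_1 are all 1, so H_0 ≅ Z.
  H_1: rank ker ∂_1 − rank ∂_2 = (10 − 4) − 5 = 1, and the invariant factors of ∂_2 are all 1, so H_1 ≅ Z.
  H_2: rank ker ∂_2 − rank ∂_3 = (5 − 5) − 0 = 0, and there is no ∂_3, so H_2 ≅ 0.

H_0 ≅ Z,  H_1 ≅ Z,  H_2 = 0.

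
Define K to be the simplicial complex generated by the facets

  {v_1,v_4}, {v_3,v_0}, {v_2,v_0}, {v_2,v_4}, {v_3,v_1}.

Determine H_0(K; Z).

H_0 ≅ Z.

Order the vertices as v_0 < v_1 < v_2 < v_3 < v_4. Listing each simplex with vertices in this order, K has dimension 1 with simplices:

  0-simplices (5): [v_0], [v_1], [v_2], [v_3], [v_4]
  1-simplices (5): [v_0,v_2], [v_0,v_3], [v_1,v_3], [v_1,v_4], [v_2,v_4]

so the chain groups are C_0 ≅ Z^5, C_1 ≅ Z^5.

∂_1: C_1 → C_0 sends each edge [p,q] (with p < q) to q − p. For instance
  ∂[v_2,v_4] = [v_4] − [v_2].
The resulting 5×5 matrix has rank 4, and its Smith normal form has invariant factors (1,1,1,1).

Computing H_k = (kernel of ∂_k) / (image of ∂_{k+1}):

  H_0: rank C_0 − rank ∂_1 = 5 − 4 = 1, and the invariant factors of ∂_1 are all 1, so H_0 ≅ Z.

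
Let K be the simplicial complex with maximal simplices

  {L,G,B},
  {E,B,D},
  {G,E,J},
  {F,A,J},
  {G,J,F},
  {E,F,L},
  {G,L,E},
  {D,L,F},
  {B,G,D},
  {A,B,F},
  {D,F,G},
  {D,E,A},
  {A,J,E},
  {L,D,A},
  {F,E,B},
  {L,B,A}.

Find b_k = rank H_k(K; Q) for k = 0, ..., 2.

b_0 = 1, b_1 = 2, b_2 = 1.

We work with the vertex ordering A < B < D < E < F < G < J < L. The simplices of K, each written with vertices in increasing order, are:

  0-simplices (8): A, B, D, E, F, G, J, L
  1-simplices (24): AB, AD, AE, AF, AJ, AL, BD, BE, BF, BG, BL, DE, DF, DG, DL, EF, EG, EJ, EL, FG, FJ, FL, GJ, GL
  2-simplices (16): ABF, ABL, ADE, ADL, AEJ, AFJ, BDE, BDG, BEF, BGL, DFG, DFL, EFL, EGJ, EGL, FGJ

Hence C_0 ≅ Z^8, C_1 ≅ Z^24, C_2 ≅ Z^16.

Boundary ∂_1: C_1 → C_0 is given by ∂[p,q] = [q] − [p]. For instance
  ∂FJ = J − F.
The resulting 8×24 matrix has rank 7, and its Smith normal form has invariant factors (1,1,1,1,1,1,1).

The boundary map ∂_2: C_2 → C_1 maps a triangle to the signed sum of its edges. For instance
  ∂FGJ = GJ − FJ + FG,
  ∂ADE = DE − AE + AD.
This gives a 24×16 integer matrix of rank 15; reducing to Smith normal form yields diagonal entries (1,1,1,1,1,1,1,1,1,1,1,1,1,1,1).

From H_k ≅ ker(∂_k) / im(∂_{k+1}) we obtain:

  H_0: rank C_0 − rank ∂_1 = 8 − 7 = 1, and the invariant factors of ∂_1 are all 1, so H_0 ≅ Z.
  H_1: rank ker ∂_1 − rank ∂_2 = (24 − 7) − 15 = 2, and the invariant factors of ∂_2 are all 1, so H_1 ≅ Z^2.
  H_2: rank ker ∂_2 − rank ∂_3 = (16 − 15) − 0 = 1, and there is no ∂_3, so H_2 ≅ Z.

Hence the Betti numbers are b_0 = 1, b_1 = 2, b_2 = 1.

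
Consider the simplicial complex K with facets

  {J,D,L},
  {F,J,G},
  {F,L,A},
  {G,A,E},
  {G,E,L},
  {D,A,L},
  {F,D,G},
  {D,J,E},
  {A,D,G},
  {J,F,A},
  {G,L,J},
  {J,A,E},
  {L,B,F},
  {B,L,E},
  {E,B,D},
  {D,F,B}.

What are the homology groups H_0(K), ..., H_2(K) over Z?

H_0 ≅ Z,  H_1 ≅ Z^2,  H_2 ≅ Z.

Fix the vertex order A < B < D < E < F < G < J < L and write every simplex with vertices in increasing order. Then dim K = 2 and the simplices of K are:

  0-simplices (8): A, B, D, E, F, G, J, L
  1-simplices (24): AD, AE, AF, AG, AJ, AL, BD, BE, BF, BL, DE, DF, DG, DJ, DL, EG, EJ, EL, FG, FJ, FL, GJ, GL, JL
  2-simplices (16): ADG, ADL, AEG, AEJ, AFJ, AFL, BDE, BDF, BEL, BFL, DEJ, DFG, DJL, EGL, FGJ, GJL

Hence C_0 ≅ Z^8, C_1 ≅ Z^24, C_2 ≅ Z^16.

Boundary ∂_1: C_1 → C_0 maps an edge to its endpoints' difference, ∂[p,q] = q − p.
The 8×24 boundary matrix has rank 7 and Smith normal form diag(1,1,1,1,1,1,1).

Boundary ∂_2: C_2 → C_1 sends each 2-simplex [p,q,r] to [q,r] − [p,r] + [p,q]. For instance
  ∂AFL = FL − AL + AF,
  ∂BDF = DF − BF + BD.
The resulting 24×16 matrix has rank 15, and its Smith normal form has invariant factors (1,1,1,1,1,1,1,1,1,1,1,1,1,1,1).

Computing H_k = (kernel of ∂_k) / (image of ∂_{k+1}):

  H_0: rank C_0 − rank ∂_1 = 8 − 7 = 1, and the invariant factors of ∂_1 are all 1, so H_0 = Z.
  H_1: rank ker ∂_1 − rank ∂_2 = (24 − 7) − 15 = 2, and the invariant factors of ∂_2 are all 1, so H_1 = Z^2.
  H_2: rank ker ∂_2 − rank ∂_3 = (16 − 15) − 0 = 1, and there is no ∂_3, so H_2 = Z.

(K is a triangulation of the torus T^2.)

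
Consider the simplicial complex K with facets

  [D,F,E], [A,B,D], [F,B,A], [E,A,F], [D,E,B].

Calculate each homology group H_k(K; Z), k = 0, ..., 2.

Take the total order A < B < D < E < F on the vertex set. Then K (dimension 2) consists of the simplices:

  0-simplices (5): A, B, D, E, F
  1-simplices (10): AB, AD, AE, AF, BD, BE, BF, DE, DF, EF
  2-simplices (5): ABD, ABF, AEF, BDE, DEF

Hence C_0 ≅ Z^5, C_1 ≅ Z^10, C_2 ≅ Z^5.

∂_1: C_1 → C_0 is given by ∂[p,q] = [q] − [p]. For instance
  ∂AF = F − A.
As a 5×10 matrix over Z this has rank 4, with invariant factors (1,1,1,1).

Boundary ∂_2: C_2 → C_1 maps a triangle to the signed sum of its edges. For instance
  ∂DEF = EF − DF + DE,
  ∂ABF = BF − AF + AB.
The resulting 10×5 matrix has rank 5, and its Smith normal form has invariant factors (1,1,1,1,1).

From H_k ≅ ker(∂_k) / im(∂_{k+1}) we obtain:

  H_0: rank C_0 − rank ∂_1 = 5 − 4 = 1, and the invariant factors of ∂_1 are all 1, so H_0 = Z.
  H_1: rank ker ∂_1 − rank ∂_2 = (10 − 4) − 5 = 1, and the invariant factors of ∂_2 are all 1, so H_1 = Z.
  H_2: rank ker ∂_2 − rank ∂_3 = (5 − 5) − 0 = 0, and there is no ∂_3, so H_2 = 0.

H_0 = Z,  H_1 = Z,  H_2 = 0.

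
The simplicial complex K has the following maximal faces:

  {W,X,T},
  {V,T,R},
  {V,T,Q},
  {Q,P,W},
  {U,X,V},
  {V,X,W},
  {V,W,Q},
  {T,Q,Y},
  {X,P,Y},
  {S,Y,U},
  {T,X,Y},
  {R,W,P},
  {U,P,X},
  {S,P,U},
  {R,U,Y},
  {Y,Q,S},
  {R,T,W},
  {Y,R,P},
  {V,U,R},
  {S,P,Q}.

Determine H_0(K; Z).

H_0 = Z.

Fix the vertex order P < Q < R < S < T < U < V < W < X < Y and write every simplex with vertices in increasing order. Then dim K = 2 and the simplices of K are:

  0-simplices (10): P, Q, R, S, T, U, V, W, X, Y
  1-simplices (30): PQ, PR, PS, PU, PW, PX, PY, QS, QT, QV, QW, QY, RT, RU, RV, RW, RY, SU, SY, TV, TW, TX, TY, UV, UX, UY, VW, VX, WX, XY
  2-simplices (20): PQS, PQW, PRW, PRY, PSU, PUX, PXY, QSY, QTV, QTY, QVW, RTV, RTW, RUV, RUY, SUY, TWX, TXY, UVX, VWX

giving chain groups C_0 ≅ Z^10, C_1 ≅ Z^30, C_2 ≅ Z^20.

The boundary map ∂_1: C_1 → C_0 sends each edge [p,q] (with p < q) to q − p. For instance
  ∂PX = X − P.
This gives a 10×30 integer matrix of rank 9; reducing to Smith normal form yields diagonal entries (1,1,1,1,1,1,1,1,1).

Boundary ∂_2: C_2 → C_1 acts by ∂[p,q,r] = [q,r] − [p,r] + [p,q]. For instance
  ∂SUY = UY − SY + SU,
  ∂RTV = TV − RV + RT.
As a 30×20 matrix over Z this has rank 20, with invariant factors (1,1,1,1,1,1,1,1,1,1,1,1,1,1,1,1,1,1,1,2).

Computing H_k = (kernel of ∂_k) / (image of ∂_{k+1}):

  H_0: rank C_0 − rank ∂_1 = 10 − 9 = 1, and the invariant factors of ∂_1 are all 1, so H_0 = Z.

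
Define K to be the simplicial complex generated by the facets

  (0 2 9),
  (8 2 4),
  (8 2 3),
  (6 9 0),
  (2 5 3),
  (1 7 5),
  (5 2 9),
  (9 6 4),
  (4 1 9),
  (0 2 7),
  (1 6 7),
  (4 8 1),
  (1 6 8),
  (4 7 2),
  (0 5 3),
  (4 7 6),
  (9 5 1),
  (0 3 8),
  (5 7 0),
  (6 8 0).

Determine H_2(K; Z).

H_2 ≅ 0.

Order the vertices as 0 < 1 < 2 < 3 < 4 < 5 < 6 < 7 < 8 < 9. Listing each simplex with vertices in this order, K has dimension 2 with simplices:

  0-simplices (10): [0], [1], [2], [3], [4], [5], [6], [7], [8], [9]
  1-simplices (30): (30 of them)
  2-simplices (20): (20 of them)

Hence C_0 ≅ Z^10, C_1 ≅ Z^30, C_2 ≅ Z^20.

Boundary ∂_1: C_1 → C_0 is given by ∂[p,q] = [q] − [p].
This gives a 10×30 integer matrix of rank 9; reducing to Smith normal form yields diagonal entries (1,1,1,1,1,1,1,1,1).

∂_2: C_2 → C_1 sends each 2-simplex [p,q,r] to [q,r] − [p,r] + [p,q]. For instance
  ∂[0,3,5] = [3,5] − [0,5] + [0,3],
  ∂[1,4,8] = [4,8] − [1,8] + [1,4].
The resulting 30×20 matrix has rank 20, and its Smith normal form has invariant factors (1,1,1,1,1,1,1,1,1,1,1,1,1,1,1,1,1,1,1,2).

Computing H_k = (kernel of ∂_k) / (image of ∂_{k+1}):

  H_2: rank ker ∂_2 − rank ∂_3 = (20 − 20) − 0 = 0, and there is no ∂_3, so H_2 ≅ 0.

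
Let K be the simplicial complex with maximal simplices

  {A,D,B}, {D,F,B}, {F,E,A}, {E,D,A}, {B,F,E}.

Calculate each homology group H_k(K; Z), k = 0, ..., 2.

Fix the vertex order A < B < D < E < F and write every simplex with vertices in increasing order. Then dim K = 2 and the simplices of K are:

  0-simplices (5): A, B, D, E, F
  1-simplices (10): AB, AD, AE, AF, BD, BE, BF, DE, DF, EF
  2-simplices (5): ABD, ADE, AEF, BDF, BEF

Hence C_0 ≅ Z^5, C_1 ≅ Z^10, C_2 ≅ Z^5.

∂_1: C_1 → C_0 sends each edge [p,q] (with p < q) to q − p. For instance
  ∂EF = F − E.
The 5×10 boundary matrix has rank 4 and Smith normal form diag(1,1,1,1).

∂_2: C_2 → C_1 sends each 2-simplex [p,q,r] to [q,r] − [p,r] + [p,q]. For instance
  ∂ABD = BD − AD + AB,
  ∂BEF = EF − BF + BE.
As a 10×5 matrix over Z this has rank 5, with invariant factors (1,1,1,1,1).

From H_k ≅ ker(∂_k) / im(∂_{k+1}) we obtain:

  H_0: rank C_0 − rank ∂_1 = 5 − 4 = 1, and the invariant factors of ∂_1 are all 1, so H_0 = Z.
  H_1: rank ker ∂_1 − rank ∂_2 = (10 − 4) − 5 = 1, and the invariant factors of ∂_2 are all 1, so H_1 = Z.
  H_2: rank ker ∂_2 − rank ∂_3 = (5 − 5) − 0 = 0, and there is no ∂_3, so H_2 = 0.

(K is a triangulation of the Möbius band.)

H_0 = Z,  H_1 = Z,  H_2 = 0.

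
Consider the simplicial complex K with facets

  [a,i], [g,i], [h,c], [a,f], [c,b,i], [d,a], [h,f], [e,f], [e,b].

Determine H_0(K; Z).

H_0 = Z.

We work with the vertex ordering a < b < c < d < e < f < g < h < i. The simplices of K, each written with vertices in increasing order, are:

  0-simplices (9): a, b, c, d, e, f, g, h, i
  1-simplices (11): ad, af, ai, bc, be, bi, ch, ci, ef, fh, gi
  2-simplices (1): bci

giving chain groups C_0 ≅ Z^9, C_1 ≅ Z^11, C_2 ≅ Z^1.

∂_1: C_1 → C_0 maps an edge to its endpoints' difference, ∂[p,q] = q − p. For instance
  ∂bi = i − b.
The resulting 9×11 matrix has rank 8, and its Smith normal form has invariant factors (1,1,1,1,1,1,1,1).

The boundary map ∂_2: C_2 → C_1 acts by ∂[p,q,r] = [q,r] − [p,r] + [p,q]. For instance
  ∂bci = ci − bi + bc.
The resulting 11×1 matrix has rank 1, and its Smith normal form has invariant factors (1).

Now H_k = ker ∂_k / im ∂_{k+1}, so:

  H_0: rank C_0 − rank ∂_1 = 9 − 8 = 1, and the invariant factors of ∂_1 are all 1, so H_0 ≅ Z.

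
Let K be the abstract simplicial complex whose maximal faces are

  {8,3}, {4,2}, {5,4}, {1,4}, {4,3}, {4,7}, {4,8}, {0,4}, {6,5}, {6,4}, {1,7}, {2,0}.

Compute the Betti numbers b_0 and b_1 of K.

b_0 = 1, b_1 = 4.

K has 9 vertices, 12 edges.
rank ∂_0 = 0, rank ∂_1 = 8 ⇒ b_0 = 9 − 0 − 8 = 1; all invariant factors of ∂_1 are 1 so no torsion. So H_0 ≅ Z.
rank ∂_1 = 8, rank ∂_2 = 0 ⇒ b_1 = 12 − 8 − 0 = 4. So H_1 ≅ Z^4.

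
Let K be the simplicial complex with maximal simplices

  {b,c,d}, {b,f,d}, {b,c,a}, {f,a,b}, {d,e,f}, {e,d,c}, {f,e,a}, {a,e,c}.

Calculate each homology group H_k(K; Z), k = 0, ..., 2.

H_0 = Z,  H_1 = 0,  H_2 = Z.

We work with the vertex ordering a < b < c < d < e < f. The simplices of K, each written with vertices in increasing order, are:

  0-simplices (6): a, b, c, d, e, f
  1-simplices (12): ab, ac, ae, af, bc, bd, bf, cd, ce, de, df, ef
  2-simplices (8): abc, abf, ace, aef, bcd, bdf, cde, def

Hence C_0 ≅ Z^6, C_1 ≅ Z^12, C_2 ≅ Z^8.

The boundary map ∂_1: C_1 → C_0 is given by ∂[p,q] = [q] − [p]. For instance
  ∂cd = d − c.
As a 6×12 matrix over Z this has rank 5, with invariant factors (1,1,1,1,1).

Boundary ∂_2: C_2 → C_1 maps a triangle to the signed sum of its edges. For instance
  ∂ace = ce − ae + ac,
  ∂bcd = cd − bd + bc.
The resulting 12×8 matrix has rank 7, and its Smith normal form has invariant factors (1,1,1,1,1,1,1).

Reading off H_k = ker ∂_k / im ∂_{k+1}:

  H_0: rank C_0 − rank ∂_1 = 6 − 5 = 1, and the invariant factors of ∂_1 are all 1, so H_0 ≅ Z.
  H_1: rank ker ∂_1 − rank ∂_2 = (12 − 5) − 7 = 0, and the invariant factors of ∂_2 are all 1, so H_1 ≅ 0.
  H_2: rank ker ∂_2 − rank ∂_3 = (8 − 7) − 0 = 1, and there is no ∂_3, so H_2 ≅ Z.

(K is a triangulation of the 2-sphere S^2.)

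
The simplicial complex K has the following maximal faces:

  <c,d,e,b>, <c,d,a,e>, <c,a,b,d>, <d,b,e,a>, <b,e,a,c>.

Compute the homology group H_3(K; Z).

Fix the vertex order a < b < c < d < e and write every simplex with vertices in increasing order. Then dim K = 3 and the simplices of K are:

  0-simplices (5): a, b, c, d, e
  1-simplices (10): ab, ac, ad, ae, bc, bd, be, cd, ce, de
  2-simplices (10): abc, abd, abe, acd, ace, ade, bcd, bce, bde, cde
  3-simplices (5): abcd, abce, abde, acde, bcde

Hence C_0 ≅ Z^5, C_1 ≅ Z^10, C_2 ≅ Z^10, C_3 ≅ Z^5.

The boundary map ∂_1: C_1 → C_0 sends each edge [p,q] (with p < q) to q − p. For instance
  ∂bd = d − b.
This gives a 5×10 integer matrix of rank 4; reducing to Smith normal form yields diagonal entries (1,1,1,1).

∂_2: C_2 → C_1 maps a triangle to the signed sum of its edges. For instance
  ∂ace = ce − ae + ac,
  ∂cde = de − ce + cd.
The resulting 10×10 matrix has rank 6, and its Smith normal form has invariant factors (1,1,1,1,1,1).

The boundary map ∂_3: C_3 → C_2 sends each 3-simplex σ to the alternating sum Σ_i (−1)^i (σ with its i-th vertex removed). For instance
  ∂abce = bce − ace + abe − abc,
  ∂acde = cde − ade + ace − acd.
This gives a 10×5 integer matrix of rank 4; reducing to Smith normal form yields diagonal entries (1,1,1,1).

Reading off H_k = ker ∂_k / im ∂_{k+1}:

  H_3: rank ker ∂_3 − rank ∂_4 = (5 − 4) − 0 = 1, and there is no ∂_4, so H_3 ≅ Z.

H_3 = Z.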